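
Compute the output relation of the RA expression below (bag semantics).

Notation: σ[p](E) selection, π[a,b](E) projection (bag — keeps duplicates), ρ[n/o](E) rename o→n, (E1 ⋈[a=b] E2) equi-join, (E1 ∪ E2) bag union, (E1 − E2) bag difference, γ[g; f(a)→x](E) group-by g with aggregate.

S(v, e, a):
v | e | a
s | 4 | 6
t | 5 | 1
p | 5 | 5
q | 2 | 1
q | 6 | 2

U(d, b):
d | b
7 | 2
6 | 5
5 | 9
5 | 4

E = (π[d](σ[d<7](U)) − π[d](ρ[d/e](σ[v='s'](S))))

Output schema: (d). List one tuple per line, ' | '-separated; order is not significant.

Subexpression sizes:
  U → 4
  σ[d<7](U) → 3
  π[d](σ[d<7](U)) → 3
  S → 5
  σ[v='s'](S) → 1
  ρ[d/e](σ[v='s'](S)) → 1
  π[d](ρ[d/e](σ[v='s'](S))) → 1
  (π[d](σ[d<7](U)) − π[d](ρ[d/e](σ[v='s'](S)))) → 3

== RESULT ==
d
5
5
6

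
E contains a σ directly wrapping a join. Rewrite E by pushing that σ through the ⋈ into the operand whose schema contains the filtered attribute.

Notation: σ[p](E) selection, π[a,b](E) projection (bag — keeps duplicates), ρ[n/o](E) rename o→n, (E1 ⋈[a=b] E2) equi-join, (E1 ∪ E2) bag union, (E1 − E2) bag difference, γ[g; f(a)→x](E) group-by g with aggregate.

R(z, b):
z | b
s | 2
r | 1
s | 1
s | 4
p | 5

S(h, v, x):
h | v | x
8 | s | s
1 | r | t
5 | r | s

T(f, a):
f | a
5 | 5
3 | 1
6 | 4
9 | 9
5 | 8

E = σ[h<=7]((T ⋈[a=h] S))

σ filters on h, owned by the right side.
E' = (T ⋈[a=h] σ[h<=7](S))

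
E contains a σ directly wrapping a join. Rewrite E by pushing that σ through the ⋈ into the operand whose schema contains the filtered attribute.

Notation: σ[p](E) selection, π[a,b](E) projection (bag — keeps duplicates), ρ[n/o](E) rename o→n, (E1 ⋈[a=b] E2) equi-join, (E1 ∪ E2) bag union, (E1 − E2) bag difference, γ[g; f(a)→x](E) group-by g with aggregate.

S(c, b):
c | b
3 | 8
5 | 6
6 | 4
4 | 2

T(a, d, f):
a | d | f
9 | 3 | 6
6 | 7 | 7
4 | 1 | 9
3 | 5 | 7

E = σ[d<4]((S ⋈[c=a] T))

σ filters on d, owned by the right side.
E' = (S ⋈[c=a] σ[d<4](T))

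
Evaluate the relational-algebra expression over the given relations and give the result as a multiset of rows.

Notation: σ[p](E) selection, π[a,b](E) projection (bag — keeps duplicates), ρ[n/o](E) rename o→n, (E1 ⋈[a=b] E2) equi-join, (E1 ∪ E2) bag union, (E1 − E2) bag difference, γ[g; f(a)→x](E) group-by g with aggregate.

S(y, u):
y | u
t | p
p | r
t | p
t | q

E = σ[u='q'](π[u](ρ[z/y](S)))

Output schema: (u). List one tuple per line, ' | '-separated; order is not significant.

Per-node cardinality:
  S → 4
  ρ[z/y](S) → 4
  π[u](ρ[z/y](S)) → 4
  σ[u='q'](π[u](ρ[z/y](S))) → 1

== RESULT ==
u
q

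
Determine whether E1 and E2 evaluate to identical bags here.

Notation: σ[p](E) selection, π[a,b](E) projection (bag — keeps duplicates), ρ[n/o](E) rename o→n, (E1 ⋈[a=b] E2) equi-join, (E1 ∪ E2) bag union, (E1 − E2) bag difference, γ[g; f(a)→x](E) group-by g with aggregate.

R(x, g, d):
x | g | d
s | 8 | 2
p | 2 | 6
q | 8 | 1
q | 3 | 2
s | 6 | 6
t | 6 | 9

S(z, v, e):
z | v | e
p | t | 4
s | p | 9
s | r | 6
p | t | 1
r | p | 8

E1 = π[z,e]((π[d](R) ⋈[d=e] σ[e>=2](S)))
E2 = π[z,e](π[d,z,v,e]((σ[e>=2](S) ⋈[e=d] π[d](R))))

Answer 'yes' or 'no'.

E1 row counts bottom-up:
  R → 6
  π[d](R) → 6
  S → 5
  σ[e>=2](S) → 4
  (π[d](R) ⋈[d=e] σ[e>=2](S)) → 3
  π[z,e]((π[d](R) ⋈[d=e] σ[e>=2](S))) → 3
E2 row counts bottom-up:
  S → 5
  σ[e>=2](S) → 4
  R → 6
  π[d](R) → 6
  (σ[e>=2](S) ⋈[e=d] π[d](R)) → 3
  π[d,z,v,e]((σ[e>=2](S) ⋈[e=d] π[d](R))) → 3
  π[z,e](π[d,z,v,e]((σ[e>=2](S) ⋈[e=d] π[d](R)))) → 3

E1 and E2 produce the same multiset:
z | e
s | 6
s | 6
s | 9

yes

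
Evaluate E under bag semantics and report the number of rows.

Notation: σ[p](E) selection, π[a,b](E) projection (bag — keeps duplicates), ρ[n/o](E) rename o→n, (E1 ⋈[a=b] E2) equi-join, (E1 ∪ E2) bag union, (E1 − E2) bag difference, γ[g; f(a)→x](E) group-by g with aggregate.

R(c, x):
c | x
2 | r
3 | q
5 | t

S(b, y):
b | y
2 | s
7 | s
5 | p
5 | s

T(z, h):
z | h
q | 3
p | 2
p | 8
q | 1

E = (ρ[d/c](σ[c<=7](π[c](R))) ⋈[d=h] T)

Subexpression sizes:
  R → 3
  π[c](R) → 3
  σ[c<=7](π[c](R)) → 3
  ρ[d/c](σ[c<=7](π[c](R))) → 3
  T → 4
  (ρ[d/c](σ[c<=7](π[c](R))) ⋈[d=h] T) → 2

|E| = 2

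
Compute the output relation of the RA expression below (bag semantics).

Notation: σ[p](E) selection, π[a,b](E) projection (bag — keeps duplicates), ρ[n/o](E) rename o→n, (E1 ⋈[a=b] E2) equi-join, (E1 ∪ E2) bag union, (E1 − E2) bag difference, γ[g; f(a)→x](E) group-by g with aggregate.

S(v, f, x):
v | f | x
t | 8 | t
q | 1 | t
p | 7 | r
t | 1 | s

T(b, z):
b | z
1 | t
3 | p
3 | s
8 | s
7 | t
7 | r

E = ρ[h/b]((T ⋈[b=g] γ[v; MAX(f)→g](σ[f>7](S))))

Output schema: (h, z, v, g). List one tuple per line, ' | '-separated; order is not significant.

Subexpression sizes:
  T → 6
  S → 4
  σ[f>7](S) → 1
  γ[v; MAX(f)→g](σ[f>7](S)) → 1
  (T ⋈[b=g] γ[v; MAX(f)→g](σ[f>7](S))) → 1
  ρ[h/b]((T ⋈[b=g] γ[v; MAX(f)→g](σ[f>7](S)))) → 1

== RESULT ==
h | z | v | g
8 | s | t | 8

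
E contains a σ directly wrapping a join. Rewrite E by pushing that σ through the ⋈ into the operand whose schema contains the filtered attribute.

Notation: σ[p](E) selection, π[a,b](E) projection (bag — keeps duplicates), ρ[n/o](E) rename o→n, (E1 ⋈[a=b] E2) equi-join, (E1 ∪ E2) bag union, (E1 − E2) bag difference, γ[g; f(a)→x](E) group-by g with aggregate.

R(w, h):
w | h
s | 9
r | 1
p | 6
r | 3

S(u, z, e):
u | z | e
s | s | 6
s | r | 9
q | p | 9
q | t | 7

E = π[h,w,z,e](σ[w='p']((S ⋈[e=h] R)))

σ filters on w, owned by the right side.
E' = π[h,w,z,e]((S ⋈[e=h] σ[w='p'](R)))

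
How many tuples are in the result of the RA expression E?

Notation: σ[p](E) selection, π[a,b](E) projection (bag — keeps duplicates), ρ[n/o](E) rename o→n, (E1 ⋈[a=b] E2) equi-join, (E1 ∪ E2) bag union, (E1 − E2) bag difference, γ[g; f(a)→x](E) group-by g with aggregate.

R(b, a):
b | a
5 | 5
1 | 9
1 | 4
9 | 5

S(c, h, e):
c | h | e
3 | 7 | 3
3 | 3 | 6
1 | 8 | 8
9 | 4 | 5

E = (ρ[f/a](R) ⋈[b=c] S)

Subexpression sizes:
  R → 4
  ρ[f/a](R) → 4
  S → 4
  (ρ[f/a](R) ⋈[b=c] S) → 3

|E| = 3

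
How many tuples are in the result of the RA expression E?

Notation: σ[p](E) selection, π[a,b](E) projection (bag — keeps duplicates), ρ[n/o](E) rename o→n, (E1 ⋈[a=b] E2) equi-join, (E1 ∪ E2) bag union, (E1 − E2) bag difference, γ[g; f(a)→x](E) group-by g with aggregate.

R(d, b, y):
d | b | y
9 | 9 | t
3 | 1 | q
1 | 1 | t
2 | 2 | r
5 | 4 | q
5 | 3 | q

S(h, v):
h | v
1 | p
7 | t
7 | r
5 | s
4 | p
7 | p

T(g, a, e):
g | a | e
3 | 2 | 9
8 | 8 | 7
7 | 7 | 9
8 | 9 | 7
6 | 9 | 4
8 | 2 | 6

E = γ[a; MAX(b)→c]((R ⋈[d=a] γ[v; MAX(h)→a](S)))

Per-node cardinality:
  R → 6
  S → 6
  γ[v; MAX(h)→a](S) → 4
  (R ⋈[d=a] γ[v; MAX(h)→a](S)) → 2
  γ[a; MAX(b)→c]((R ⋈[d=a] γ[v; MAX(h)→a](S))) → 1

|E| = 1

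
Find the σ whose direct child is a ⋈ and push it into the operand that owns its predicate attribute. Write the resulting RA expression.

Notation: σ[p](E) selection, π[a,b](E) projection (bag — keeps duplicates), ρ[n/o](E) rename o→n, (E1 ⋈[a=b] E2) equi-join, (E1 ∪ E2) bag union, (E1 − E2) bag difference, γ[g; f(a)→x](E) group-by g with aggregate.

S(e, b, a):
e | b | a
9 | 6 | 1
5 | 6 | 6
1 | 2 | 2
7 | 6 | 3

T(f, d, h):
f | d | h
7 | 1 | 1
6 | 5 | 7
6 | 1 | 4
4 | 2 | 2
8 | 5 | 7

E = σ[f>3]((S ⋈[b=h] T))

σ filters on f, owned by the right side.
E' = (S ⋈[b=h] σ[f>3](T))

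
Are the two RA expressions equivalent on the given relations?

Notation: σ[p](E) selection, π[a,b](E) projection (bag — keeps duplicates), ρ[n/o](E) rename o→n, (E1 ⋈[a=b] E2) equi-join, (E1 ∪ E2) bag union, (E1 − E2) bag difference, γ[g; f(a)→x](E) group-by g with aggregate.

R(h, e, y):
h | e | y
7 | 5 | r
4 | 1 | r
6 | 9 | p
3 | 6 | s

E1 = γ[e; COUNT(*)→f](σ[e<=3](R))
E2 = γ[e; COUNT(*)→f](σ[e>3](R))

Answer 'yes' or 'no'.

E1 per-node cardinality:
  R → 4
  σ[e<=3](R) → 1
  γ[e; COUNT(*)→f](σ[e<=3](R)) → 1
E2 per-node cardinality:
  R → 4
  σ[e>3](R) → 3
  γ[e; COUNT(*)→f](σ[e>3](R)) → 3

E1 result:
e | f
1 | 1
E2 result:
e | f
5 | 1
6 | 1
9 | 1
Witness: (6, 1) appears 0× in E1 but 1× in E2.

no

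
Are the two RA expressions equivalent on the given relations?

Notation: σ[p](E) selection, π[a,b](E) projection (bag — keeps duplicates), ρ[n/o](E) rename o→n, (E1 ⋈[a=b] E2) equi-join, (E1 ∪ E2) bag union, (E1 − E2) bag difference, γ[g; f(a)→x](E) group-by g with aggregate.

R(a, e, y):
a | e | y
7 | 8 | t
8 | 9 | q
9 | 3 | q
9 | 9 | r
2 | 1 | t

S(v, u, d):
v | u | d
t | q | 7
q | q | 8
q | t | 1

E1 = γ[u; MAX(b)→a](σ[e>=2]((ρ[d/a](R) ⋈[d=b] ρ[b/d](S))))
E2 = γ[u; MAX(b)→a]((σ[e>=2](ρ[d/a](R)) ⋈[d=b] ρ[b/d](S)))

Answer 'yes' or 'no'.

E1 per-node cardinality:
  R → 5
  ρ[d/a](R) → 5
  S → 3
  ρ[b/d](S) → 3
  (ρ[d/a](R) ⋈[d=b] ρ[b/d](S)) → 2
  σ[e>=2]((ρ[d/a](R) ⋈[d=b] ρ[b/d](S))) → 2
  γ[u; MAX(b)→a](σ[e>=2]((ρ[d/a](R) ⋈[d=b] ρ[b/d](S)))) → 1
E2 per-node cardinality:
  R → 5
  ρ[d/a](R) → 5
  σ[e>=2](ρ[d/a](R)) → 4
  S → 3
  ρ[b/d](S) → 3
  (σ[e>=2](ρ[d/a](R)) ⋈[d=b] ρ[b/d](S)) → 2
  γ[u; MAX(b)→a]((σ[e>=2](ρ[d/a](R)) ⋈[d=b] ρ[b/d](S))) → 1

E1 and E2 produce the same multiset:
u | a
q | 8

yes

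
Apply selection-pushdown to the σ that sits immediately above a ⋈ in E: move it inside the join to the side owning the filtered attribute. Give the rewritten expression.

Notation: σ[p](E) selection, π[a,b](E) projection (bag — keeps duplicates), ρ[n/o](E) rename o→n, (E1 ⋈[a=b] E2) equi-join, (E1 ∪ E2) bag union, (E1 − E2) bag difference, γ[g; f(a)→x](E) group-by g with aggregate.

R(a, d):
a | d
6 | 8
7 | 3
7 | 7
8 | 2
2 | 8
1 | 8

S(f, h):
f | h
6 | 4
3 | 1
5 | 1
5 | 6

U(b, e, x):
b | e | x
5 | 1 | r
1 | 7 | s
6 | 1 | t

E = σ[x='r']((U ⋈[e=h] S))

σ filters on x, owned by the left side.
E' = (σ[x='r'](U) ⋈[e=h] S)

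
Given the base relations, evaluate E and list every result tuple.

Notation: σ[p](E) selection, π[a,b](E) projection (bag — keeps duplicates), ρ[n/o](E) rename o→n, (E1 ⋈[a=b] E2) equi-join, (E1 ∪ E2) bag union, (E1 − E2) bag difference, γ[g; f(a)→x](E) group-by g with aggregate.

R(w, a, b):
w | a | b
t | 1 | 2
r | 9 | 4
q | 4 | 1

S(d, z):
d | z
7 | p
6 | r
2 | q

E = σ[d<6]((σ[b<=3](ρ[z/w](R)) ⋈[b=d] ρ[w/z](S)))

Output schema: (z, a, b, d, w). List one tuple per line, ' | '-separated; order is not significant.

Stepwise |·|:
  R → 3
  ρ[z/w](R) → 3
  σ[b<=3](ρ[z/w](R)) → 2
  S → 3
  ρ[w/z](S) → 3
  (σ[b<=3](ρ[z/w](R)) ⋈[b=d] ρ[w/z](S)) → 1
  σ[d<6]((σ[b<=3](ρ[z/w](R)) ⋈[b=d] ρ[w/z](S))) → 1

== RESULT ==
z | a | b | d | w
t | 1 | 2 | 2 | q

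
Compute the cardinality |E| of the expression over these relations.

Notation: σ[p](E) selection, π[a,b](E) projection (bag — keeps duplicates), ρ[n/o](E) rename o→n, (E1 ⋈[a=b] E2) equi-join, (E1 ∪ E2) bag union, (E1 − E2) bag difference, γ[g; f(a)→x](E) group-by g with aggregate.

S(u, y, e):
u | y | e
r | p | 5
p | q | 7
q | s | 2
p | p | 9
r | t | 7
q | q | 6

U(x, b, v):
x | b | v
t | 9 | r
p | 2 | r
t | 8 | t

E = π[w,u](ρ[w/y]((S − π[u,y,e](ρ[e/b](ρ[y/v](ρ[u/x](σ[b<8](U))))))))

Subexpression sizes:
  S → 6
  U → 3
  σ[b<8](U) → 1
  ρ[u/x](σ[b<8](U)) → 1
  ρ[y/v](ρ[u/x](σ[b<8](U))) → 1
  ρ[e/b](ρ[y/v](ρ[u/x](σ[b<8](U)))) → 1
  π[u,y,e](ρ[e/b](ρ[y/v](ρ[u/x](σ[b<8](U))))) → 1
  (S − π[u,y,e](ρ[e/b](ρ[y/v](ρ[u/x](σ[b<8](U)))))) → 6
  ρ[w/y]((S − π[u,y,e](ρ[e/b](ρ[y/v](ρ[u/x](σ[b<8](U))))))) → 6
  π[w,u](ρ[w/y]((S − π[u,y,e](ρ[e/b](ρ[y/v](ρ[u/x](σ[b<8](U)))))))) → 6

|E| = 6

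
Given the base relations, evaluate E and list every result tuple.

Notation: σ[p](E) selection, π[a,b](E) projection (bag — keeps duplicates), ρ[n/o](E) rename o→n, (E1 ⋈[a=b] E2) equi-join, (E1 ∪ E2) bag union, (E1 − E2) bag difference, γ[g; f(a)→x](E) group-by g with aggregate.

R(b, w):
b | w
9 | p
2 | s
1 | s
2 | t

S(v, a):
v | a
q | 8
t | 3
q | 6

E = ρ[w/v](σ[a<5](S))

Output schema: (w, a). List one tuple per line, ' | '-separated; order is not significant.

Per-node cardinality:
  S → 3
  σ[a<5](S) → 1
  ρ[w/v](σ[a<5](S)) → 1

== RESULT ==
w | a
t | 3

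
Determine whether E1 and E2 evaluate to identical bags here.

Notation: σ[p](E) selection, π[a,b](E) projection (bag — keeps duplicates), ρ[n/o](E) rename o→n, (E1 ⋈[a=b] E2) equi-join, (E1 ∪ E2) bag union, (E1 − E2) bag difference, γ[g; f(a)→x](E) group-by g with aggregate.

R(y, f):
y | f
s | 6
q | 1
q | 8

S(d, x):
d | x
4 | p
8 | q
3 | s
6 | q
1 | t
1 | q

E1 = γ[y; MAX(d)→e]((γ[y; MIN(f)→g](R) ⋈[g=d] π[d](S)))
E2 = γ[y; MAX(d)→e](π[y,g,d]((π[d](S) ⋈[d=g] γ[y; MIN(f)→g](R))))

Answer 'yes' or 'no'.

E1 per-node cardinality:
  R → 3
  γ[y; MIN(f)→g](R) → 2
  S → 6
  π[d](S) → 6
  (γ[y; MIN(f)→g](R) ⋈[g=d] π[d](S)) → 3
  γ[y; MAX(d)→e]((γ[y; MIN(f)→g](R) ⋈[g=d] π[d](S))) → 2
E2 per-node cardinality:
  S → 6
  π[d](S) → 6
  R → 3
  γ[y; MIN(f)→g](R) → 2
  (π[d](S) ⋈[d=g] γ[y; MIN(f)→g](R)) → 3
  π[y,g,d]((π[d](S) ⋈[d=g] γ[y; MIN(f)→g](R))) → 3
  γ[y; MAX(d)→e](π[y,g,d]((π[d](S) ⋈[d=g] γ[y; MIN(f)→g](R)))) → 2

E1 and E2 produce the same multiset:
y | e
q | 1
s | 6

yes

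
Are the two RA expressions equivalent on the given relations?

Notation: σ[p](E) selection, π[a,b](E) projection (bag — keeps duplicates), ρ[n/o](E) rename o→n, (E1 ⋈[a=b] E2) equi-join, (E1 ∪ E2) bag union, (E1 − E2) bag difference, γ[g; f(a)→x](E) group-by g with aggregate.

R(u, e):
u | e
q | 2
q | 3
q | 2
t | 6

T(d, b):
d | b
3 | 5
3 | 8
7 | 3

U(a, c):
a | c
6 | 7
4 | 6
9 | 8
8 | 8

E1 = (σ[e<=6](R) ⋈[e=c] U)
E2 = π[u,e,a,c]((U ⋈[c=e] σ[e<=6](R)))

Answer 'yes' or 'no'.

E1 subexpression sizes:
  R → 4
  σ[e<=6](R) → 4
  U → 4
  (σ[e<=6](R) ⋈[e=c] U) → 1
E2 subexpression sizes:
  U → 4
  R → 4
  σ[e<=6](R) → 4
  (U ⋈[c=e] σ[e<=6](R)) → 1
  π[u,e,a,c]((U ⋈[c=e] σ[e<=6](R))) → 1

E1 and E2 produce the same multiset:
u | e | a | c
t | 6 | 4 | 6

yes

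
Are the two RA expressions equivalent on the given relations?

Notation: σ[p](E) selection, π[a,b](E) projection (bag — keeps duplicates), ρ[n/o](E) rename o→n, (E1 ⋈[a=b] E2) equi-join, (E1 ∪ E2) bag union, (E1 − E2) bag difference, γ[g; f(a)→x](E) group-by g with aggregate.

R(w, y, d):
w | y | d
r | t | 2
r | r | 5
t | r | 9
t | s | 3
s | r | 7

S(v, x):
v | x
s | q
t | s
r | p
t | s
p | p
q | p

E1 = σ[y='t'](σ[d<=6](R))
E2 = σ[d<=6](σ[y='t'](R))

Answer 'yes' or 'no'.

E1 per-node cardinality:
  R → 5
  σ[d<=6](R) → 3
  σ[y='t'](σ[d<=6](R)) → 1
E2 per-node cardinality:
  R → 5
  σ[y='t'](R) → 1
  σ[d<=6](σ[y='t'](R)) → 1

E1 and E2 produce the same multiset:
w | y | d
r | t | 2

yes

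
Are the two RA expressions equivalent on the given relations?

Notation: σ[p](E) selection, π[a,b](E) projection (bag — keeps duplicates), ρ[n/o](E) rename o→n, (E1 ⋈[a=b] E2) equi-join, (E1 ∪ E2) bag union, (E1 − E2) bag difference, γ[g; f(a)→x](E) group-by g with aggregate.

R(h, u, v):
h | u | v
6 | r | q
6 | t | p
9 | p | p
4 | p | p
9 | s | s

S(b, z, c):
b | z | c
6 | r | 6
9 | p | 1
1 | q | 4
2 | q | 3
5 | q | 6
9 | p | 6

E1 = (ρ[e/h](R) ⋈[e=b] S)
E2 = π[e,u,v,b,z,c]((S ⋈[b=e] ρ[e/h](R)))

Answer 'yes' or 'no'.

E1 row counts bottom-up:
  R → 5
  ρ[e/h](R) → 5
  S → 6
  (ρ[e/h](R) ⋈[e=b] S) → 6
E2 row counts bottom-up:
  S → 6
  R → 5
  ρ[e/h](R) → 5
  (S ⋈[b=e] ρ[e/h](R)) → 6
  π[e,u,v,b,z,c]((S ⋈[b=e] ρ[e/h](R))) → 6

E1 and E2 produce the same multiset:
e | u | v | b | z | c
6 | r | q | 6 | r | 6
6 | t | p | 6 | r | 6
9 | p | p | 9 | p | 1
9 | p | p | 9 | p | 6
9 | s | s | 9 | p | 1
9 | s | s | 9 | p | 6

yes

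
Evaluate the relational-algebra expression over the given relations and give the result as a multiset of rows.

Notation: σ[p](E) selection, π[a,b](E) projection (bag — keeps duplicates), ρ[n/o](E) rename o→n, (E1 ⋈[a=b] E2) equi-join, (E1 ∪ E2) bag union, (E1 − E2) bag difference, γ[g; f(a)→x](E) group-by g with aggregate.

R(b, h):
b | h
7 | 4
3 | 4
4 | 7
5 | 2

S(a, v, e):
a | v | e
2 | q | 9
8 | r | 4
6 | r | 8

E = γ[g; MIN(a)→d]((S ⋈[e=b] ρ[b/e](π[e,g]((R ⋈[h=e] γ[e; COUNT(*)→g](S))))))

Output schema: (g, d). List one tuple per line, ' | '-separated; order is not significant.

Stepwise |·|:
  S → 3
  R → 4
  S → 3
  γ[e; COUNT(*)→g](S) → 3
  (R ⋈[h=e] γ[e; COUNT(*)→g](S)) → 2
  π[e,g]((R ⋈[h=e] γ[e; COUNT(*)→g](S))) → 2
  ρ[b/e](π[e,g]((R ⋈[h=e] γ[e; COUNT(*)→g](S)))) → 2
  (S ⋈[e=b] ρ[b/e](π[e,g]((R ⋈[h=e] γ[e; COUNT(*)→g](S))))) → 2
  γ[g; MIN(a)→d]((S ⋈[e=b] ρ[b/e](π[e,g]((R ⋈[h=e] γ[e; COUNT(*)→g](S)))))) → 1

== RESULT ==
g | d
1 | 8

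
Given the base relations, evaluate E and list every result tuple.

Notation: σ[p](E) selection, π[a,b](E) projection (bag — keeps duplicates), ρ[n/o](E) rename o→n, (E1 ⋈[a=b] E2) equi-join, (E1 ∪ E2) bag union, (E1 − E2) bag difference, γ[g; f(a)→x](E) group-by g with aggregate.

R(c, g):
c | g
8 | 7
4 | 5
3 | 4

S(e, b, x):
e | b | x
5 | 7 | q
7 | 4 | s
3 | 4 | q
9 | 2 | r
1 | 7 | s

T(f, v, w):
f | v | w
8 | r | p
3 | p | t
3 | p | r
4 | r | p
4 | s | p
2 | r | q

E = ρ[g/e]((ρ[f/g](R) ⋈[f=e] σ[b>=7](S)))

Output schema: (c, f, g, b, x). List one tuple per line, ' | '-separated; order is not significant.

Per-node cardinality:
  R → 3
  ρ[f/g](R) → 3
  S → 5
  σ[b>=7](S) → 2
  (ρ[f/g](R) ⋈[f=e] σ[b>=7](S)) → 1
  ρ[g/e]((ρ[f/g](R) ⋈[f=e] σ[b>=7](S))) → 1

== RESULT ==
c | f | g | b | x
4 | 5 | 5 | 7 | q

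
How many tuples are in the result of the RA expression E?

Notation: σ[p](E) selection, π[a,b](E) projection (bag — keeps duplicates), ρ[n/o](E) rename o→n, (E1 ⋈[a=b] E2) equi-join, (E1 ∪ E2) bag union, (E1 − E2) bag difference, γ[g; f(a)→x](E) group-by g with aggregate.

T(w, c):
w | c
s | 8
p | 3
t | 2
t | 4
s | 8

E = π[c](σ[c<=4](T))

Per-node cardinality:
  T → 5
  σ[c<=4](T) → 3
  π[c](σ[c<=4](T)) → 3

|E| = 3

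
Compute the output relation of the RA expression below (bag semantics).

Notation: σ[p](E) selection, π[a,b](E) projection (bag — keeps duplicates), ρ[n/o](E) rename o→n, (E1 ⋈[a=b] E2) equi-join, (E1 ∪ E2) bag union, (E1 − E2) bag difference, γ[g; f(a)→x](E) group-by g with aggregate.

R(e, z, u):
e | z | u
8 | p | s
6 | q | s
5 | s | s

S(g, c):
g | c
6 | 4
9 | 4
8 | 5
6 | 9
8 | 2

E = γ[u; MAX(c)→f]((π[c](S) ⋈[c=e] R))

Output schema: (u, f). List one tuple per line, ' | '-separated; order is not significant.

Subexpression sizes:
  S → 5
  π[c](S) → 5
  R → 3
  (π[c](S) ⋈[c=e] R) → 1
  γ[u; MAX(c)→f]((π[c](S) ⋈[c=e] R)) → 1

== RESULT ==
u | f
s | 5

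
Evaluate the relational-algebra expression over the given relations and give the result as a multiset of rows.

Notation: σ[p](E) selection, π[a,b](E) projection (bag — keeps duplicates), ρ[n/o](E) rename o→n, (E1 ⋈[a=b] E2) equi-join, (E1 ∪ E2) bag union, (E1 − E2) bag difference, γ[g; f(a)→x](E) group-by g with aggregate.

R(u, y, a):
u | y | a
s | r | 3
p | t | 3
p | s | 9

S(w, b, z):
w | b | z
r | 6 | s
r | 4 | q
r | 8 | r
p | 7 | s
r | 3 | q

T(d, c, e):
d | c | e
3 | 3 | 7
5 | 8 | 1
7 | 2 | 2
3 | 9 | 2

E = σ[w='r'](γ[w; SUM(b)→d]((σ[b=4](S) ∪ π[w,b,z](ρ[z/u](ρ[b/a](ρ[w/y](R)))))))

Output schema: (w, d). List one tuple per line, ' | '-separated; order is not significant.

Per-node cardinality:
  S → 5
  σ[b=4](S) → 1
  R → 3
  ρ[w/y](R) → 3
  ρ[b/a](ρ[w/y](R)) → 3
  ρ[z/u](ρ[b/a](ρ[w/y](R))) → 3
  π[w,b,z](ρ[z/u](ρ[b/a](ρ[w/y](R)))) → 3
  (σ[b=4](S) ∪ π[w,b,z](ρ[z/u](ρ[b/a](ρ[w/y](R))))) → 4
  γ[w; SUM(b)→d]((σ[b=4](S) ∪ π[w,b,z](ρ[z/u](ρ[b/a](ρ[w/y](R)))))) → 3
  σ[w='r'](γ[w; SUM(b)→d]((σ[b=4](S) ∪ π[w,b,z](ρ[z/u](ρ[b/a](ρ[w/y](R))))))) → 1

== RESULT ==
w | d
r | 7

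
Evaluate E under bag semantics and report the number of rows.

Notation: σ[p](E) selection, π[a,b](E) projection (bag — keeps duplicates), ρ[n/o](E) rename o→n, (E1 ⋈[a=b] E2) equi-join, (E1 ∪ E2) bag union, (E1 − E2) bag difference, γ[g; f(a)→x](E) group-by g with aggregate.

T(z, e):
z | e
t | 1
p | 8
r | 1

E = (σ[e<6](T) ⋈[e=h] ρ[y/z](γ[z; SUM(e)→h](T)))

Per-node cardinality:
  T → 3
  σ[e<6](T) → 2
  T → 3
  γ[z; SUM(e)→h](T) → 3
  ρ[y/z](γ[z; SUM(e)→h](T)) → 3
  (σ[e<6](T) ⋈[e=h] ρ[y/z](γ[z; SUM(e)→h](T))) → 4

|E| = 4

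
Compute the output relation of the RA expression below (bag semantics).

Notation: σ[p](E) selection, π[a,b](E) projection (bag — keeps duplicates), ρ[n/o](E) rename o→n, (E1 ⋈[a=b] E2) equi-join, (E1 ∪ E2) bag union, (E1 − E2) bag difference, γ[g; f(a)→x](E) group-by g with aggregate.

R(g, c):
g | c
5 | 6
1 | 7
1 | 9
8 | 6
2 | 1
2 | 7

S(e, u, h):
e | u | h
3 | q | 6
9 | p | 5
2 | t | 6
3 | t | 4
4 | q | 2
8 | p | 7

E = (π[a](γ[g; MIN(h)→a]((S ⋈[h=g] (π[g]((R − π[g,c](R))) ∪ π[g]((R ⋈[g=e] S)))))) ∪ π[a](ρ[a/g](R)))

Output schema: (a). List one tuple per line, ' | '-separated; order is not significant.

Stepwise |·|:
  S → 6
  R → 6
  R → 6
  π[g,c](R) → 6
  (R − π[g,c](R)) → 0
  π[g]((R − π[g,c](R))) → 0
  R → 6
  S → 6
  (R ⋈[g=e] S) → 3
  π[g]((R ⋈[g=e] S)) → 3
  (π[g]((R − π[g,c](R))) ∪ π[g]((R ⋈[g=e] S))) → 3
  (S ⋈[h=g] (π[g]((R − π[g,c](R))) ∪ π[g]((R ⋈[g=e] S)))) → 2
  γ[g; MIN(h)→a]((S ⋈[h=g] (π[g]((R − π[g,c](R))) ∪ π[g]((R ⋈[g=e] S))))) → 1
  π[a](γ[g; MIN(h)→a]((S ⋈[h=g] (π[g]((R − π[g,c](R))) ∪ π[g]((R ⋈[g=e] S)))))) → 1
  R → 6
  ρ[a/g](R) → 6
  π[a](ρ[a/g](R)) → 6
  (π[a](γ[g; MIN(h)→a]((S ⋈[h=g] (π[g]((R − π[g,c](R))) ∪ π[g]((R ⋈[g=e] S)))))) ∪ π[a](ρ[a/g](R))) → 7

== RESULT ==
a
1
1
2
2
2
5
8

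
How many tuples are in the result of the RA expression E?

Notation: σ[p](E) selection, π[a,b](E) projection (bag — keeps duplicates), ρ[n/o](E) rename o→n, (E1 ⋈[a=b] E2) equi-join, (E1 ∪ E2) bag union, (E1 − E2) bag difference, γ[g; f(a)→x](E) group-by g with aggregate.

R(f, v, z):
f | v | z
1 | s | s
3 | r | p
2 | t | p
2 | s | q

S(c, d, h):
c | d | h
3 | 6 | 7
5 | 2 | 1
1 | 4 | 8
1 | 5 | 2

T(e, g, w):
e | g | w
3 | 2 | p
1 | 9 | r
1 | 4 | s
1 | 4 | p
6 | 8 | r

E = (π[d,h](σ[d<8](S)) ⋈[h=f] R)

Per-node cardinality:
  S → 4
  σ[d<8](S) → 4
  π[d,h](σ[d<8](S)) → 4
  R → 4
  (π[d,h](σ[d<8](S)) ⋈[h=f] R) → 3

|E| = 3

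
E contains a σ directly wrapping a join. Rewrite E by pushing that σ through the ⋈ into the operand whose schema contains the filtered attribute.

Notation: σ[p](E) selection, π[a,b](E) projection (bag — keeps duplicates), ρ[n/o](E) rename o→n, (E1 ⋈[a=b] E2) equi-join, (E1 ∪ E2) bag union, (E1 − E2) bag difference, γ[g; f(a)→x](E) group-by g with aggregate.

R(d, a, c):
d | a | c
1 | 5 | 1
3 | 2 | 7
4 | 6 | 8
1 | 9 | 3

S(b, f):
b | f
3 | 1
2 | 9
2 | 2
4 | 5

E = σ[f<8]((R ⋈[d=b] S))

σ filters on f, owned by the right side.
E' = (R ⋈[d=b] σ[f<8](S))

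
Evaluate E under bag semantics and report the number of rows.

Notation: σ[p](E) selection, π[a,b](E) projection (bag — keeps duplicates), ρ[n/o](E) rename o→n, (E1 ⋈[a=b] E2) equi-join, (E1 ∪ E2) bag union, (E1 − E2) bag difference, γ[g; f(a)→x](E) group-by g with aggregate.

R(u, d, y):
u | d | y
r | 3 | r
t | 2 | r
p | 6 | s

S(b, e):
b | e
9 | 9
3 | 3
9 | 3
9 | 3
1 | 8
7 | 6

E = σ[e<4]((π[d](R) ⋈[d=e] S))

Per-node cardinality:
  R → 3
  π[d](R) → 3
  S → 6
  (π[d](R) ⋈[d=e] S) → 4
  σ[e<4]((π[d](R) ⋈[d=e] S)) → 3

|E| = 3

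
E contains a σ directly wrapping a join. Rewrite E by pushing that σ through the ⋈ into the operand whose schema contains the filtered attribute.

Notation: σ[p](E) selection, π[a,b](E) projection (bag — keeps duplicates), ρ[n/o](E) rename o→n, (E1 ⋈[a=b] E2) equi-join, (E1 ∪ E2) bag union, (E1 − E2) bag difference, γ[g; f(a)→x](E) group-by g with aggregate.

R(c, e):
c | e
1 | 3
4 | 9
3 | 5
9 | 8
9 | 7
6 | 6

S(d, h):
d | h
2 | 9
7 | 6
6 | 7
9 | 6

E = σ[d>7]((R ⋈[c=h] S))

σ filters on d, owned by the right side.
E' = (R ⋈[c=h] σ[d>7](S))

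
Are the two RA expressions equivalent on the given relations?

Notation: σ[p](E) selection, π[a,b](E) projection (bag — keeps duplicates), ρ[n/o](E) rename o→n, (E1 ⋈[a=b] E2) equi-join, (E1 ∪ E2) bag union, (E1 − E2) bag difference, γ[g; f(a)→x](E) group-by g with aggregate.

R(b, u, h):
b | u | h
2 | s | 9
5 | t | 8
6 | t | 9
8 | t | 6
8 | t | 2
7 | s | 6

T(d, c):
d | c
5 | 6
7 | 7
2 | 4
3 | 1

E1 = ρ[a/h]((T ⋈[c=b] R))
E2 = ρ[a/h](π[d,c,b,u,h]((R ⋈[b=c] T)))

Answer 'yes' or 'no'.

E1 stepwise |·|:
  T → 4
  R → 6
  (T ⋈[c=b] R) → 2
  ρ[a/h]((T ⋈[c=b] R)) → 2
E2 stepwise |·|:
  R → 6
  T → 4
  (R ⋈[b=c] T) → 2
  π[d,c,b,u,h]((R ⋈[b=c] T)) → 2
  ρ[a/h](π[d,c,b,u,h]((R ⋈[b=c] T))) → 2

E1 and E2 produce the same multiset:
d | c | b | u | a
5 | 6 | 6 | t | 9
7 | 7 | 7 | s | 6

yes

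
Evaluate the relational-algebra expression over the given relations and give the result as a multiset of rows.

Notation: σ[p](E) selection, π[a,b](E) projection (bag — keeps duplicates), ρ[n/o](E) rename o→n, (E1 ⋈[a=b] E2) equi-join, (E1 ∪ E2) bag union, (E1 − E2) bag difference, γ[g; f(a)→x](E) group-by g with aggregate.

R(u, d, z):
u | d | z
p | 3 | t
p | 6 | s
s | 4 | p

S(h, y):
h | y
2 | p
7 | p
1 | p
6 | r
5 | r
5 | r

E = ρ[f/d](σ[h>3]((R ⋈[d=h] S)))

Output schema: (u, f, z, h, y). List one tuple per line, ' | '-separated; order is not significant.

Row counts bottom-up:
  R → 3
  S → 6
  (R ⋈[d=h] S) → 1
  σ[h>3]((R ⋈[d=h] S)) → 1
  ρ[f/d](σ[h>3]((R ⋈[d=h] S))) → 1

== RESULT ==
u | f | z | h | y
p | 6 | s | 6 | r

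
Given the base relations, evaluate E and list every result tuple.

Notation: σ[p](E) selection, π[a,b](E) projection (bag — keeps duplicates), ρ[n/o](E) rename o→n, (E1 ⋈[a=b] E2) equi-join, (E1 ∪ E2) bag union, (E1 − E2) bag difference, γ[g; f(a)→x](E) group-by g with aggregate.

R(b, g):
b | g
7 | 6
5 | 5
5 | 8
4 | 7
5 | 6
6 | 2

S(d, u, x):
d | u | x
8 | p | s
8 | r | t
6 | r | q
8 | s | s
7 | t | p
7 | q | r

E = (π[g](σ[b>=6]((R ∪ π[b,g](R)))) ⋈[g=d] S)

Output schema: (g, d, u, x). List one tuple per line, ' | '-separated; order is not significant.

Subexpression sizes:
  R → 6
  R → 6
  π[b,g](R) → 6
  (R ∪ π[b,g](R)) → 12
  σ[b>=6]((R ∪ π[b,g](R))) → 4
  π[g](σ[b>=6]((R ∪ π[b,g](R)))) → 4
  S → 6
  (π[g](σ[b>=6]((R ∪ π[b,g](R)))) ⋈[g=d] S) → 2

== RESULT ==
g | d | u | x
6 | 6 | r | q
6 | 6 | r | q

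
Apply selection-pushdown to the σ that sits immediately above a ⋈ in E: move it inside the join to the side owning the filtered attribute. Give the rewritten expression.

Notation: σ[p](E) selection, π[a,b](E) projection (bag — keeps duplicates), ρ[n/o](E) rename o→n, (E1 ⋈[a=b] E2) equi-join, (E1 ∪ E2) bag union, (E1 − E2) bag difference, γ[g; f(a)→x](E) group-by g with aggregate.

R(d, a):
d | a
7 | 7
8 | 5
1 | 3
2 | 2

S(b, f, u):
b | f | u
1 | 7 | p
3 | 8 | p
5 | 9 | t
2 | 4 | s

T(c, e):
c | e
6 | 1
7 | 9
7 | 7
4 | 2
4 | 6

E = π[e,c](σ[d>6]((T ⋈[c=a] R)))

σ filters on d, owned by the right side.
E' = π[e,c]((T ⋈[c=a] σ[d>6](R)))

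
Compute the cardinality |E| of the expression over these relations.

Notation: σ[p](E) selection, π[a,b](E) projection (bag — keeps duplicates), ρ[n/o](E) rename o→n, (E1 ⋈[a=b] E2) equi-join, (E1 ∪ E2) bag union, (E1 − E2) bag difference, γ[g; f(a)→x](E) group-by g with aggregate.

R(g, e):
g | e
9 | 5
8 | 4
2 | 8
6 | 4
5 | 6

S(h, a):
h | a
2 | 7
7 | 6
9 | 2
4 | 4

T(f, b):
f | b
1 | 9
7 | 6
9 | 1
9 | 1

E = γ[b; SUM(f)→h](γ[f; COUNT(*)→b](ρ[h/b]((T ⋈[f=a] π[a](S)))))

Subexpression sizes:
  T → 4
  S → 4
  π[a](S) → 4
  (T ⋈[f=a] π[a](S)) → 1
  ρ[h/b]((T ⋈[f=a] π[a](S))) → 1
  γ[f; COUNT(*)→b](ρ[h/b]((T ⋈[f=a] π[a](S)))) → 1
  γ[b; SUM(f)→h](γ[f; COUNT(*)→b](ρ[h/b]((T ⋈[f=a] π[a](S))))) → 1

|E| = 1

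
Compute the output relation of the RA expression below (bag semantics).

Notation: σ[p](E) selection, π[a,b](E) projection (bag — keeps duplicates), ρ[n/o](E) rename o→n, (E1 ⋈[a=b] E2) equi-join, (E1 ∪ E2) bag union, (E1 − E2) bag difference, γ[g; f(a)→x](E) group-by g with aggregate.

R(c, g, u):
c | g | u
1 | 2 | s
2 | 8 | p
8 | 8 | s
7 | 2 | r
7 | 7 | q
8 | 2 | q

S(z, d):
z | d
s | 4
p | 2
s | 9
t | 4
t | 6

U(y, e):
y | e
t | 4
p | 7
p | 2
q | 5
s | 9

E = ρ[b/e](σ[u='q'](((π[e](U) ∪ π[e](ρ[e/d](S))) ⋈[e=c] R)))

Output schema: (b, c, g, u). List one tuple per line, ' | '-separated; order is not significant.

Row counts bottom-up:
  U → 5
  π[e](U) → 5
  S → 5
  ρ[e/d](S) → 5
  π[e](ρ[e/d](S)) → 5
  (π[e](U) ∪ π[e](ρ[e/d](S))) → 10
  R → 6
  ((π[e](U) ∪ π[e](ρ[e/d](S))) ⋈[e=c] R) → 4
  σ[u='q'](((π[e](U) ∪ π[e](ρ[e/d](S))) ⋈[e=c] R)) → 1
  ρ[b/e](σ[u='q'](((π[e](U) ∪ π[e](ρ[e/d](S))) ⋈[e=c] R))) → 1

== RESULT ==
b | c | g | u
7 | 7 | 7 | q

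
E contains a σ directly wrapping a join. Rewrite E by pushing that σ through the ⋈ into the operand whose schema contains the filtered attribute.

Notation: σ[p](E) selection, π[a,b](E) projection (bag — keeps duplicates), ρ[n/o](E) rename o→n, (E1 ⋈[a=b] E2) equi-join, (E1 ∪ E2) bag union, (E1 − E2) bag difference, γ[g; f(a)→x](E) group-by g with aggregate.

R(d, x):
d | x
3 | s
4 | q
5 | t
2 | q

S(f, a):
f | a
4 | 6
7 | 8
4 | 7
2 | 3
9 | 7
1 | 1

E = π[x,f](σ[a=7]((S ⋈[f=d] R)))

σ filters on a, owned by the left side.
E' = π[x,f]((σ[a=7](S) ⋈[f=d] R))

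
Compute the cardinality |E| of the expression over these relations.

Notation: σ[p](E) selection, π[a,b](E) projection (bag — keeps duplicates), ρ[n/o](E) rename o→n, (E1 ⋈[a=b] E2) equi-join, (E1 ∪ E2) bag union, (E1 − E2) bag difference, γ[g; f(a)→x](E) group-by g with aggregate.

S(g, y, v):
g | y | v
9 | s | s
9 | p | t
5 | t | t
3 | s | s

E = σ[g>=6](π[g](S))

Stepwise |·|:
  S → 4
  π[g](S) → 4
  σ[g>=6](π[g](S)) → 2

|E| = 2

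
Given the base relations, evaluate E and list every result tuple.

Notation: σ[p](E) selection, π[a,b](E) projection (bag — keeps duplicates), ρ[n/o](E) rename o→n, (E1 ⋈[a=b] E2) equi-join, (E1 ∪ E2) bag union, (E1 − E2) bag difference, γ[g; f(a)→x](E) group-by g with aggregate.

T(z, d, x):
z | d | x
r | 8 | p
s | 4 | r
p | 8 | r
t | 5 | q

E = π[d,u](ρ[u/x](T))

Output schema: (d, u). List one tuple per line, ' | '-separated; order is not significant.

Per-node cardinality:
  T → 4
  ρ[u/x](T) → 4
  π[d,u](ρ[u/x](T)) → 4

== RESULT ==
d | u
4 | r
5 | q
8 | p
8 | r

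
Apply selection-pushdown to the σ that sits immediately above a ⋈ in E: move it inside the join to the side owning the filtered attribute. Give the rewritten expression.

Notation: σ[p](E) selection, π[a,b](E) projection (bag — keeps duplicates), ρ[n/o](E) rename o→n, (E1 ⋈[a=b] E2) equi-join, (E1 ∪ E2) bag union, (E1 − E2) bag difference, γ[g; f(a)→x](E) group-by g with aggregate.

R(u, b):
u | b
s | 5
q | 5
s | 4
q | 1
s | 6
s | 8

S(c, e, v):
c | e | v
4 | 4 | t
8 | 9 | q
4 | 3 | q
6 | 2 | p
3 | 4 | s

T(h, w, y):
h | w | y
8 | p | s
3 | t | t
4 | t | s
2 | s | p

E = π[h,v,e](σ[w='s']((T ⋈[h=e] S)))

σ filters on w, owned by the left side.
E' = π[h,v,e]((σ[w='s'](T) ⋈[h=e] S))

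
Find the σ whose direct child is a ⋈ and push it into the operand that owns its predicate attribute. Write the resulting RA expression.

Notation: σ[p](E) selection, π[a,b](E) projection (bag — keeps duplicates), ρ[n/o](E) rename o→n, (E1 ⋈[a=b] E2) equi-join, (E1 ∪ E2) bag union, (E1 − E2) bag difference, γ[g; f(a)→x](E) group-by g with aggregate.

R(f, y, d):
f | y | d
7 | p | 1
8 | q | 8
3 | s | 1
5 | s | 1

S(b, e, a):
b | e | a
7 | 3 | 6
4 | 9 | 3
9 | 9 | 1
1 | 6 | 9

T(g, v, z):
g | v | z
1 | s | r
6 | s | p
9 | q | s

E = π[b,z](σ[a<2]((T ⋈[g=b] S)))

σ filters on a, owned by the right side.
E' = π[b,z]((T ⋈[g=b] σ[a<2](S)))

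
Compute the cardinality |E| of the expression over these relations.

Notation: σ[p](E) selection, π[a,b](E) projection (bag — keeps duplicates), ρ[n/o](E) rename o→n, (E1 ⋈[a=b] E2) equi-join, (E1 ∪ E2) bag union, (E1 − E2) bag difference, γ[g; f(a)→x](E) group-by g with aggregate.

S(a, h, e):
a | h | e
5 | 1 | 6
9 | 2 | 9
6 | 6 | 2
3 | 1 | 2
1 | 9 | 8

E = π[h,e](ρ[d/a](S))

Per-node cardinality:
  S → 5
  ρ[d/a](S) → 5
  π[h,e](ρ[d/a](S)) → 5

|E| = 5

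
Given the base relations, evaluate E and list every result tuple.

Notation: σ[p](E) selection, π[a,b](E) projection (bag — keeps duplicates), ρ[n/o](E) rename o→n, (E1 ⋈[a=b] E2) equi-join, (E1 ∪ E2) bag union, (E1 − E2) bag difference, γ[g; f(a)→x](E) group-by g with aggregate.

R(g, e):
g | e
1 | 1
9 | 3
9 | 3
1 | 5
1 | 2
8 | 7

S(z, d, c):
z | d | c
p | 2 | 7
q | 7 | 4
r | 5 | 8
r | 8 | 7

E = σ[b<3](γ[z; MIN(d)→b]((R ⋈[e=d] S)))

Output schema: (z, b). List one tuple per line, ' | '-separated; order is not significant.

Stepwise |·|:
  R → 6
  S → 4
  (R ⋈[e=d] S) → 3
  γ[z; MIN(d)→b]((R ⋈[e=d] S)) → 3
  σ[b<3](γ[z; MIN(d)→b]((R ⋈[e=d] S))) → 1

== RESULT ==
z | b
p | 2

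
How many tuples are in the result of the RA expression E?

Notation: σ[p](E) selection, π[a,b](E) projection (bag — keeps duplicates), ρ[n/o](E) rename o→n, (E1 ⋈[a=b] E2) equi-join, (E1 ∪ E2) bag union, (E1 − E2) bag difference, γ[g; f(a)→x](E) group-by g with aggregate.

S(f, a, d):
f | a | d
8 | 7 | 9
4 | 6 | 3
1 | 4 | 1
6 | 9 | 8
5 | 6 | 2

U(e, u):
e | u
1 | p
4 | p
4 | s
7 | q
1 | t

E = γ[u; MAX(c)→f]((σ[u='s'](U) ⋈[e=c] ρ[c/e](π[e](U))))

Row counts bottom-up:
  U → 5
  σ[u='s'](U) → 1
  U → 5
  π[e](U) → 5
  ρ[c/e](π[e](U)) → 5
  (σ[u='s'](U) ⋈[e=c] ρ[c/e](π[e](U))) → 2
  γ[u; MAX(c)→f]((σ[u='s'](U) ⋈[e=c] ρ[c/e](π[e](U)))) → 1

|E| = 1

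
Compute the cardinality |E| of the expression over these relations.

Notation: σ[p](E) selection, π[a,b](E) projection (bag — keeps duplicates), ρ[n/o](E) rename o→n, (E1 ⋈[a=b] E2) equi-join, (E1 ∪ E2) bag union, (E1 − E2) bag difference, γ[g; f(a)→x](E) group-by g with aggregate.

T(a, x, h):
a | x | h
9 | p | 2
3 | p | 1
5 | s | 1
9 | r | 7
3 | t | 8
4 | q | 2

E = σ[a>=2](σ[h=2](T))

Per-node cardinality:
  T → 6
  σ[h=2](T) → 2
  σ[a>=2](σ[h=2](T)) → 2

|E| = 2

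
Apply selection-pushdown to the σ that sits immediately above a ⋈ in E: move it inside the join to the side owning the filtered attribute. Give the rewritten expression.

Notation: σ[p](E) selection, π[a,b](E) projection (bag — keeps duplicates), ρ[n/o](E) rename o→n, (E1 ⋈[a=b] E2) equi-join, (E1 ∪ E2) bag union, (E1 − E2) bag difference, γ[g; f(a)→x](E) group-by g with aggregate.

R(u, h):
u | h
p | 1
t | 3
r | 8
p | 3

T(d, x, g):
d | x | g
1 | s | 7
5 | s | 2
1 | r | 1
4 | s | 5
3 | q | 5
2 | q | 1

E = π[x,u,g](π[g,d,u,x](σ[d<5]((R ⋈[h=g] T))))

σ filters on d, owned by the right side.
E' = π[x,u,g](π[g,d,u,x]((R ⋈[h=g] σ[d<5](T))))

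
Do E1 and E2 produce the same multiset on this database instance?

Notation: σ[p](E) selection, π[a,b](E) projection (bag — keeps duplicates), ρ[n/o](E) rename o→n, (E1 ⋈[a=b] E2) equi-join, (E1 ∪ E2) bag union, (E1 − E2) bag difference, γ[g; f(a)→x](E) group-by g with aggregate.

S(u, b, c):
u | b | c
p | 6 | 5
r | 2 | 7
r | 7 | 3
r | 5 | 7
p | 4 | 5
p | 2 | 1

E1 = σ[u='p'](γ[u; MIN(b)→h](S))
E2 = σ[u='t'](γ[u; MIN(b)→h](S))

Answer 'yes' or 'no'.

E1 per-node cardinality:
  S → 6
  γ[u; MIN(b)→h](S) → 2
  σ[u='p'](γ[u; MIN(b)→h](S)) → 1
E2 per-node cardinality:
  S → 6
  γ[u; MIN(b)→h](S) → 2
  σ[u='t'](γ[u; MIN(b)→h](S)) → 0

E1 result:
u | h
p | 2
E2 result:
u | h
(0 rows)
Witness: ('p', 2) appears 1× in E1 but 0× in E2.

no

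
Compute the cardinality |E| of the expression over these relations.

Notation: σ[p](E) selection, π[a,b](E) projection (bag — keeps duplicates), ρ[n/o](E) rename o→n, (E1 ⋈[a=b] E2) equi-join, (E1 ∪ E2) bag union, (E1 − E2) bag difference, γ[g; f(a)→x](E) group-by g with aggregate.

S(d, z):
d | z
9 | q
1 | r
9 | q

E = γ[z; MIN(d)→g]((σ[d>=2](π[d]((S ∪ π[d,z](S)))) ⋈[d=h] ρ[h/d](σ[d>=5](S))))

Stepwise |·|:
  S → 3
  S → 3
  π[d,z](S) → 3
  (S ∪ π[d,z](S)) → 6
  π[d]((S ∪ π[d,z](S))) → 6
  σ[d>=2](π[d]((S ∪ π[d,z](S)))) → 4
  S → 3
  σ[d>=5](S) → 2
  ρ[h/d](σ[d>=5](S)) → 2
  (σ[d>=2](π[d]((S ∪ π[d,z](S)))) ⋈[d=h] ρ[h/d](σ[d>=5](S))) → 8
  γ[z; MIN(d)→g]((σ[d>=2](π[d]((S ∪ π[d,z](S)))) ⋈[d=h] ρ[h/d](σ[d>=5](S)))) → 1

|E| = 1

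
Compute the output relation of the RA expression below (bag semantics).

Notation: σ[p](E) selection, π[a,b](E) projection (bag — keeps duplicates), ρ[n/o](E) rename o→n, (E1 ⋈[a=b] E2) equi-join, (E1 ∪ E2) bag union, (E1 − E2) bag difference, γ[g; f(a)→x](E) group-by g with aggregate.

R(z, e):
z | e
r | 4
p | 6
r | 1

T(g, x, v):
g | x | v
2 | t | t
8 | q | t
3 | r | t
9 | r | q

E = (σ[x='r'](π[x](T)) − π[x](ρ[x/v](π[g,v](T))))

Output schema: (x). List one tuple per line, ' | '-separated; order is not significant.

Stepwise |·|:
  T → 4
  π[x](T) → 4
  σ[x='r'](π[x](T)) → 2
  T → 4
  π[g,v](T) → 4
  ρ[x/v](π[g,v](T)) → 4
  π[x](ρ[x/v](π[g,v](T))) → 4
  (σ[x='r'](π[x](T)) − π[x](ρ[x/v](π[g,v](T)))) → 2

== RESULT ==
x
r
r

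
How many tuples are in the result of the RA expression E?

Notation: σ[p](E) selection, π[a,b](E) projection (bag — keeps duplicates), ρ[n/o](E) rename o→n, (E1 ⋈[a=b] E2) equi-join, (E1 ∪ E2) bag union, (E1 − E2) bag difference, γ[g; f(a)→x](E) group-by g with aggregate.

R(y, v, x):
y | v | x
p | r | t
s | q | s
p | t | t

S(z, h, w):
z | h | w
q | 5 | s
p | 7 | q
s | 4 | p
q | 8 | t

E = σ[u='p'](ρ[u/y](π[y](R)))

Stepwise |·|:
  R → 3
  π[y](R) → 3
  ρ[u/y](π[y](R)) → 3
  σ[u='p'](ρ[u/y](π[y](R))) → 2

|E| = 2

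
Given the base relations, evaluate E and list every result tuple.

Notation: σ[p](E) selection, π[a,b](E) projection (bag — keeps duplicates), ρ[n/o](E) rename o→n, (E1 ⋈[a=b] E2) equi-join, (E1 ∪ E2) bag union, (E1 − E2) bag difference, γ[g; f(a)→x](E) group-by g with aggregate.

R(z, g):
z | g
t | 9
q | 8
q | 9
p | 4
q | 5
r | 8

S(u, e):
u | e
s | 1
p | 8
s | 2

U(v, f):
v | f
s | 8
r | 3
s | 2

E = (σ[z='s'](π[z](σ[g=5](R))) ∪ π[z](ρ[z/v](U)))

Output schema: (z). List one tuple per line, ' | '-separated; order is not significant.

Stepwise |·|:
  R → 6
  σ[g=5](R) → 1
  π[z](σ[g=5](R)) → 1
  σ[z='s'](π[z](σ[g=5](R))) → 0
  U → 3
  ρ[z/v](U) → 3
  π[z](ρ[z/v](U)) → 3
  (σ[z='s'](π[z](σ[g=5](R))) ∪ π[z](ρ[z/v](U))) → 3

== RESULT ==
z
r
s
s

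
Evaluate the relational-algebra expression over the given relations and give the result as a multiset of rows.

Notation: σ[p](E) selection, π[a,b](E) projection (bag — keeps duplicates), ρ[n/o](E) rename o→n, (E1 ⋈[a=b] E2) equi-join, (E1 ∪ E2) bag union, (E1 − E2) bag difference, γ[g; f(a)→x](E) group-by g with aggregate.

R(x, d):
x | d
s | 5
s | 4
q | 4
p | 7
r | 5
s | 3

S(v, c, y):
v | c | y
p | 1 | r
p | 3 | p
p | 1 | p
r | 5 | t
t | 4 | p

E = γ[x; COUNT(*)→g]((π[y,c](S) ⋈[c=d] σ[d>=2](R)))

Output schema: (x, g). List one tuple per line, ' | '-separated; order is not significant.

Row counts bottom-up:
  S → 5
  π[y,c](S) → 5
  R → 6
  σ[d>=2](R) → 6
  (π[y,c](S) ⋈[c=d] σ[d>=2](R)) → 5
  γ[x; COUNT(*)→g]((π[y,c](S) ⋈[c=d] σ[d>=2](R))) → 3

== RESULT ==
x | g
q | 1
r | 1
s | 3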